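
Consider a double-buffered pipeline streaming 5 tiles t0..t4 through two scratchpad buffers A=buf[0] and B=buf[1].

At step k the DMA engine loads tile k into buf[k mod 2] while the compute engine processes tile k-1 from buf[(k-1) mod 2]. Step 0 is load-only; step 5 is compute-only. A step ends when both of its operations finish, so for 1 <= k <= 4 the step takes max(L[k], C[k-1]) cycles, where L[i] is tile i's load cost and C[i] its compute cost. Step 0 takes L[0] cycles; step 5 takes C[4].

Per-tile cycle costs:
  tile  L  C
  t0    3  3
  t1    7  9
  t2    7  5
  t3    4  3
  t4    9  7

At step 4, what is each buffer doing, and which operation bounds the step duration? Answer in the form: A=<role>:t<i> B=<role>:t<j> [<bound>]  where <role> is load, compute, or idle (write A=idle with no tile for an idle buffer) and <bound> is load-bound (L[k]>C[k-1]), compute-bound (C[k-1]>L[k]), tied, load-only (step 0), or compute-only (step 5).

step 4: A=load:t4 B=compute:t3 [load-bound]

  0. 3=3c; end=3; A:t0 B:-
  1. max(7,3)=7c; end=10; A:t0 B:t1
  2. max(7,9)=9c; end=19; A:t2 B:t1
  3. max(4,5)=5c; end=24; A:t2 B:t3
  4. max(9,3)=9c; end=33; A:t4 B:t3
  5. 7=7c; end=40; A:t4 B:t3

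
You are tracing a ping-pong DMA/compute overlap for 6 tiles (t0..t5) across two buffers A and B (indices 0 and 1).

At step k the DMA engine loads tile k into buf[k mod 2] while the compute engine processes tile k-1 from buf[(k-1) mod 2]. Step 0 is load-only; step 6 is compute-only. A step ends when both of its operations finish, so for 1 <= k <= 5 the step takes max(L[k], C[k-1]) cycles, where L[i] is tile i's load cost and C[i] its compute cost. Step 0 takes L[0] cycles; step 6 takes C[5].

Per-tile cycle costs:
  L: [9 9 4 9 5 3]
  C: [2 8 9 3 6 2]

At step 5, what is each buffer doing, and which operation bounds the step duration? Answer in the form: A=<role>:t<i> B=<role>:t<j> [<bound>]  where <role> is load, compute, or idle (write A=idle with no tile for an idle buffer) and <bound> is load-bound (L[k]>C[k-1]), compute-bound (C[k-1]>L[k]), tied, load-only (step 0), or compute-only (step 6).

step 5: A=compute:t4 B=load:t5 [compute-bound]

step 0: L[0]=9 → dur=9, Σ=9 | A=load:t0 B=idle [load-only]
step 1: L[1]=9 C[0]=2 → dur=9, Σ=18 | A=compute:t0 B=load:t1 [load-bound]
step 2: L[2]=4 C[1]=8 → dur=8, Σ=26 | A=load:t2 B=compute:t1 [compute-bound]
step 3: L[3]=9 C[2]=9 → dur=9, Σ=35 | A=compute:t2 B=load:t3 [tied]
step 4: L[4]=5 C[3]=3 → dur=5, Σ=40 | A=load:t4 B=compute:t3 [load-bound]
step 5: L[5]=3 C[4]=6 → dur=6, Σ=46 | A=compute:t4 B=load:t5 [compute-bound]
step 6: C[5]=2 → dur=2, Σ=48 | A=idle B=compute:t5 [compute-only]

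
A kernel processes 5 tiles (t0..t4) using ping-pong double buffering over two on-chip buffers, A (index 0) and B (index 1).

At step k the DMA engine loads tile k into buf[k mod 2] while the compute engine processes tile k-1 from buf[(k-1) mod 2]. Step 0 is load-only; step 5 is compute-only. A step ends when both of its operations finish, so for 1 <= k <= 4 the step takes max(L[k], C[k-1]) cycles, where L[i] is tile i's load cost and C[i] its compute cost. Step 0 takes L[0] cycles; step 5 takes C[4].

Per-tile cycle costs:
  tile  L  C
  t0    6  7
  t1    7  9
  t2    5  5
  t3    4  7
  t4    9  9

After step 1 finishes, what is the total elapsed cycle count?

[0] DMA t0→A (6c) ∥ CU idle ⇒ 6c, clock 6
[1] DMA t1→B (7c) ∥ CU A:t0 (7c) ⇒ 7c, clock 13
[2] DMA t2→A (5c) ∥ CU B:t1 (9c) ⇒ 9c, clock 22
[3] DMA t3→B (4c) ∥ CU A:t2 (5c) ⇒ 5c, clock 27
[4] DMA t4→A (9c) ∥ CU B:t3 (7c) ⇒ 9c, clock 36
[5] DMA idle ∥ CU A:t4 (9c) ⇒ 9c, clock 45

end_cycle[1] = 13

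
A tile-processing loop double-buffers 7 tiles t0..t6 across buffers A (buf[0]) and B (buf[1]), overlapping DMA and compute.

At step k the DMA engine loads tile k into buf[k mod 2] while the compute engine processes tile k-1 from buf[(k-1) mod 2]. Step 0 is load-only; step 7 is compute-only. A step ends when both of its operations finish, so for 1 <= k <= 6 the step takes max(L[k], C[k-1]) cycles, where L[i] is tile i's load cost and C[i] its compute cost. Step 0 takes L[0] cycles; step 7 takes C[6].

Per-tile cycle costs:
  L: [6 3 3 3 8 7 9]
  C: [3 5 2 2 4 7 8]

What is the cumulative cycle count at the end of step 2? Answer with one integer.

step 0: L[0]=6 → dur=6, Σ=6 | A=load:t0 B=idle [load-only]
step 1: L[1]=3 C[0]=3 → dur=3, Σ=9 | A=compute:t0 B=load:t1 [tied]
step 2: L[2]=3 C[1]=5 → dur=5, Σ=14 | A=load:t2 B=compute:t1 [compute-bound]
step 3: L[3]=3 C[2]=2 → dur=3, Σ=17 | A=compute:t2 B=load:t3 [load-bound]
step 4: L[4]=8 C[3]=2 → dur=8, Σ=25 | A=load:t4 B=compute:t3 [load-bound]
step 5: L[5]=7 C[4]=4 → dur=7, Σ=32 | A=compute:t4 B=load:t5 [load-bound]
step 6: L[6]=9 C[5]=7 → dur=9, Σ=41 | A=load:t6 B=compute:t5 [load-bound]
step 7: C[6]=8 → dur=8, Σ=49 | A=compute:t6 B=idle [compute-only]

end_cycle[2] = 14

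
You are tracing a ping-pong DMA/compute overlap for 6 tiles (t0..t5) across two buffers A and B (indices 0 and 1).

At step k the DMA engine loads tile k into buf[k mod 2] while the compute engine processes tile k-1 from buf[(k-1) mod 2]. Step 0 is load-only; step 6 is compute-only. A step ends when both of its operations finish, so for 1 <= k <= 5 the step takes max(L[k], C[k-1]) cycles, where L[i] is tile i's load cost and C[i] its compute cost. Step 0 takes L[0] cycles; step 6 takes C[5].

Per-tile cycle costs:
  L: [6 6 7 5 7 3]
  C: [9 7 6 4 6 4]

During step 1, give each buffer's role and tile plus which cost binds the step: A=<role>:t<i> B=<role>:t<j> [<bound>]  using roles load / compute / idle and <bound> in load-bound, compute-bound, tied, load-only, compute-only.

[0] DMA t0→A (6c) ∥ CU idle ⇒ 6c, clock 6
[1] DMA t1→B (6c) ∥ CU A:t0 (9c) ⇒ 9c, clock 15
[2] DMA t2→A (7c) ∥ CU B:t1 (7c) ⇒ 7c, clock 22
[3] DMA t3→B (5c) ∥ CU A:t2 (6c) ⇒ 6c, clock 28
[4] DMA t4→A (7c) ∥ CU B:t3 (4c) ⇒ 7c, clock 35
[5] DMA t5→B (3c) ∥ CU A:t4 (6c) ⇒ 6c, clock 41
[6] DMA idle ∥ CU B:t5 (4c) ⇒ 4c, clock 45

step 1: A=compute:t0 B=load:t1 [compute-bound]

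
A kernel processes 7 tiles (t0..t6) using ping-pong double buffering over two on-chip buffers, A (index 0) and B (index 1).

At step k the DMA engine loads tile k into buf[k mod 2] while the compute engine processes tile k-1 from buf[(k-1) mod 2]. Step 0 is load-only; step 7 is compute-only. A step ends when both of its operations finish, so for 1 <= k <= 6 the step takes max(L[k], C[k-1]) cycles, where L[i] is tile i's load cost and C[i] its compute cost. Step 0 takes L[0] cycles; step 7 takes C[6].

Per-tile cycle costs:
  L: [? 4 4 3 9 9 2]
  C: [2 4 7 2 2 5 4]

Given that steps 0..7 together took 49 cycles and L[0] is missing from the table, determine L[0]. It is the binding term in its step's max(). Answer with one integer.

step 0: dur = L[0]=? = L[0]  (unknown; binding)
step 1: dur = max(L[1]=4, C[0]=2) = 4
step 2: dur = max(L[2]=4, C[1]=4) = 4
step 3: dur = max(L[3]=3, C[2]=7) = 7
step 4: dur = max(L[4]=9, C[3]=2) = 9
step 5: dur = max(L[5]=9, C[4]=2) = 9
step 6: dur = max(L[6]=2, C[5]=5) = 5
step 7: dur = C[6]=4 = 4
sum of known step durations = 42
dur[0] = total - known = 49 - 42 = 7
L[0] is the binding max in step 0, so L[0] = dur[0] = 7

L[0] = 7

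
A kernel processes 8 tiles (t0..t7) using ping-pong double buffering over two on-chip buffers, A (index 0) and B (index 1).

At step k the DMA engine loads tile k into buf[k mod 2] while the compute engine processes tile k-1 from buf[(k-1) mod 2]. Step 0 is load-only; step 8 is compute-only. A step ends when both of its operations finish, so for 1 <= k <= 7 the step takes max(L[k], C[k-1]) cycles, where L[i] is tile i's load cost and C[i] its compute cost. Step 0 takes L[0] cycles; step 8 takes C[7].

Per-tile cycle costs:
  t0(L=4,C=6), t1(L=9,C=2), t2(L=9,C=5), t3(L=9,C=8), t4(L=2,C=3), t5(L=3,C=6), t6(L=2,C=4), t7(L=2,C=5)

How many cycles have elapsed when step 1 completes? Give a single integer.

step 0: L[0]=4 → dur=4, Σ=4 | A=load:t0 B=idle [load-only]
step 1: L[1]=9 C[0]=6 → dur=9, Σ=13 | A=compute:t0 B=load:t1 [load-bound]
step 2: L[2]=9 C[1]=2 → dur=9, Σ=22 | A=load:t2 B=compute:t1 [load-bound]
step 3: L[3]=9 C[2]=5 → dur=9, Σ=31 | A=compute:t2 B=load:t3 [load-bound]
step 4: L[4]=2 C[3]=8 → dur=8, Σ=39 | A=load:t4 B=compute:t3 [compute-bound]
step 5: L[5]=3 C[4]=3 → dur=3, Σ=42 | A=compute:t4 B=load:t5 [tied]
step 6: L[6]=2 C[5]=6 → dur=6, Σ=48 | A=load:t6 B=compute:t5 [compute-bound]
step 7: L[7]=2 C[6]=4 → dur=4, Σ=52 | A=compute:t6 B=load:t7 [compute-bound]
step 8: C[7]=5 → dur=5, Σ=57 | A=idle B=compute:t7 [compute-only]

end_cycle[1] = 13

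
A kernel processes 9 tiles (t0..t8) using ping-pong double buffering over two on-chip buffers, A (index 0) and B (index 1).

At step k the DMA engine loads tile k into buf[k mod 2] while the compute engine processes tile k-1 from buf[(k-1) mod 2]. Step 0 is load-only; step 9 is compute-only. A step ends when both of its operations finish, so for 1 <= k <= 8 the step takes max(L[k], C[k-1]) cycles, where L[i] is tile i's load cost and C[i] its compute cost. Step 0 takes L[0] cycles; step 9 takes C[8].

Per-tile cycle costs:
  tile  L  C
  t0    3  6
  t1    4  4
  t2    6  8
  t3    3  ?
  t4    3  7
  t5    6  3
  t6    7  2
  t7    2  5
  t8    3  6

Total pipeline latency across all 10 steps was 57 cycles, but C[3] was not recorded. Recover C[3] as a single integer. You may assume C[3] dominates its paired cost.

C[3] = 7

step 0 → dur = L[0]=3 = 3
step 1 → dur = max(L[1]=4, C[0]=6) = 6
step 2 → dur = max(L[2]=6, C[1]=4) = 6
step 3 → dur = max(L[3]=3, C[2]=8) = 8
step 4 → dur = max(L[4]=3, C[3]=?) = C[3]  (unknown; binding)
step 5 → dur = max(L[5]=6, C[4]=7) = 7
step 6 → dur = max(L[6]=7, C[5]=3) = 7
step 7 → dur = max(L[7]=2, C[6]=2) = 2
step 8 → dur = max(L[8]=3, C[7]=5) = 5
step 9 → dur = C[8]=6 = 6
sum of known step durations = 50
dur[4] = total - known = 57 - 50 = 7
C[3] is the binding max in step 4, so C[3] = dur[4] = 7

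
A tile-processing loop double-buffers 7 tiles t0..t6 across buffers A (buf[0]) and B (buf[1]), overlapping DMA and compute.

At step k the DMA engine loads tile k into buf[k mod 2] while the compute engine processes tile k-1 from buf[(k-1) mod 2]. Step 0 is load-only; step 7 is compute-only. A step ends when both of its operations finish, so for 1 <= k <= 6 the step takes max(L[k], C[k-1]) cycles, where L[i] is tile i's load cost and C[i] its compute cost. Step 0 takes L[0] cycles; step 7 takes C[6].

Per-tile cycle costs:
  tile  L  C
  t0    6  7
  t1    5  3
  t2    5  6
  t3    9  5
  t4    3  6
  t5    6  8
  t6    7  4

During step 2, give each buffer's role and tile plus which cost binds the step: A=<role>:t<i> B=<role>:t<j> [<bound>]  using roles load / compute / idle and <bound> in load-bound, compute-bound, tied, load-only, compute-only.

step 2: A=load:t2 B=compute:t1 [load-bound]

k=0 load=t0/6c comp=- wait=6 total=6
k=1 load=t1/5c comp=t0/7c wait=7 total=13
k=2 load=t2/5c comp=t1/3c wait=5 total=18
k=3 load=t3/9c comp=t2/6c wait=9 total=27
k=4 load=t4/3c comp=t3/5c wait=5 total=32
k=5 load=t5/6c comp=t4/6c wait=6 total=38
k=6 load=t6/7c comp=t5/8c wait=8 total=46
k=7 load=- comp=t6/4c wait=4 total=50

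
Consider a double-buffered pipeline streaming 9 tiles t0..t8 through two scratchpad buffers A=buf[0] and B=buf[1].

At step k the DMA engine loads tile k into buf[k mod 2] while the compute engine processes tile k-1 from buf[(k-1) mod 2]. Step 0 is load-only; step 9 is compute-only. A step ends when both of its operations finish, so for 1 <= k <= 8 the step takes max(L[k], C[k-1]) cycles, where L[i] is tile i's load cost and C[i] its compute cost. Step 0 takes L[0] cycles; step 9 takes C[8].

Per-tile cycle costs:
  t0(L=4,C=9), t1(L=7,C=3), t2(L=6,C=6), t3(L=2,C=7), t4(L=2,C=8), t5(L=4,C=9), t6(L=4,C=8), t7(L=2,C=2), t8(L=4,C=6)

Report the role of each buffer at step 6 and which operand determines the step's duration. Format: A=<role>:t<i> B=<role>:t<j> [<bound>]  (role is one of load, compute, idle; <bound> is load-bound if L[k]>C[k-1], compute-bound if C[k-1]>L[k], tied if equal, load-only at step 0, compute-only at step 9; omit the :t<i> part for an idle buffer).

[0] DMA t0→A (4c) ∥ CU idle ⇒ 4c, clock 4
[1] DMA t1→B (7c) ∥ CU A:t0 (9c) ⇒ 9c, clock 13
[2] DMA t2→A (6c) ∥ CU B:t1 (3c) ⇒ 6c, clock 19
[3] DMA t3→B (2c) ∥ CU A:t2 (6c) ⇒ 6c, clock 25
[4] DMA t4→A (2c) ∥ CU B:t3 (7c) ⇒ 7c, clock 32
[5] DMA t5→B (4c) ∥ CU A:t4 (8c) ⇒ 8c, clock 40
[6] DMA t6→A (4c) ∥ CU B:t5 (9c) ⇒ 9c, clock 49
[7] DMA t7→B (2c) ∥ CU A:t6 (8c) ⇒ 8c, clock 57
[8] DMA t8→A (4c) ∥ CU B:t7 (2c) ⇒ 4c, clock 61
[9] DMA idle ∥ CU A:t8 (6c) ⇒ 6c, clock 67

step 6: A=load:t6 B=compute:t5 [compute-bound]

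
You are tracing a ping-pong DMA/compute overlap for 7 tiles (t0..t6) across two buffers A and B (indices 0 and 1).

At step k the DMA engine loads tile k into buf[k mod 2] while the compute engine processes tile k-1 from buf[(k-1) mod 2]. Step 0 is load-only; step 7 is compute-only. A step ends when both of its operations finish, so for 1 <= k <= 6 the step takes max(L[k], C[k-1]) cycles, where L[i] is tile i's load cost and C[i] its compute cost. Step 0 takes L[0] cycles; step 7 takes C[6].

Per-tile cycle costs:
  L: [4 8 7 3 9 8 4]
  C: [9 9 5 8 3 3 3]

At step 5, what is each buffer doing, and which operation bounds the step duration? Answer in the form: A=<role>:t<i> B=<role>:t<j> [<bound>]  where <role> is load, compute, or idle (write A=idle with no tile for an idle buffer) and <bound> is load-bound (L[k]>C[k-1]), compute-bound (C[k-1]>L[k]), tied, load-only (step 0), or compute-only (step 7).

  0. 4=4c; end=4; A:t0 B:-
  1. max(8,9)=9c; end=13; A:t0 B:t1
  2. max(7,9)=9c; end=22; A:t2 B:t1
  3. max(3,5)=5c; end=27; A:t2 B:t3
  4. max(9,8)=9c; end=36; A:t4 B:t3
  5. max(8,3)=8c; end=44; A:t4 B:t5
  6. max(4,3)=4c; end=48; A:t6 B:t5
  7. 3=3c; end=51; A:t6 B:t5

step 5: A=compute:t4 B=load:t5 [load-bound]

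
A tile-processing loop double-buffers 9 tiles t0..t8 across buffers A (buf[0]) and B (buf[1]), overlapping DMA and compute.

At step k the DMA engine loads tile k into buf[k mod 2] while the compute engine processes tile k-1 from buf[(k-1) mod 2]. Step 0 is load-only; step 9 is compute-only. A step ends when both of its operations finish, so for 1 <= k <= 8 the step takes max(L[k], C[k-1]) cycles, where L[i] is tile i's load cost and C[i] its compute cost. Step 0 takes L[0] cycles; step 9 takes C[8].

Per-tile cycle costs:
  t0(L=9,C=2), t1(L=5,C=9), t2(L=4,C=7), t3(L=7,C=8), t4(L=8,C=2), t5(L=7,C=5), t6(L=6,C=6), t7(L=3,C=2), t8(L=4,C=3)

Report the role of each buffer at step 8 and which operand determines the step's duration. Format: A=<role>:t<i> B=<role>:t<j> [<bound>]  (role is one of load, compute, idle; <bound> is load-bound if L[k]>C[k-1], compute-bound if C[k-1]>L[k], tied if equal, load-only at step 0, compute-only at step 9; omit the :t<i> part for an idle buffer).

step 0: L[0]=9 → dur=9, Σ=9 | A=load:t0 B=idle [load-only]
step 1: L[1]=5 C[0]=2 → dur=5, Σ=14 | A=compute:t0 B=load:t1 [load-bound]
step 2: L[2]=4 C[1]=9 → dur=9, Σ=23 | A=load:t2 B=compute:t1 [compute-bound]
step 3: L[3]=7 C[2]=7 → dur=7, Σ=30 | A=compute:t2 B=load:t3 [tied]
step 4: L[4]=8 C[3]=8 → dur=8, Σ=38 | A=load:t4 B=compute:t3 [tied]
step 5: L[5]=7 C[4]=2 → dur=7, Σ=45 | A=compute:t4 B=load:t5 [load-bound]
step 6: L[6]=6 C[5]=5 → dur=6, Σ=51 | A=load:t6 B=compute:t5 [load-bound]
step 7: L[7]=3 C[6]=6 → dur=6, Σ=57 | A=compute:t6 B=load:t7 [compute-bound]
step 8: L[8]=4 C[7]=2 → dur=4, Σ=61 | A=load:t8 B=compute:t7 [load-bound]
step 9: C[8]=3 → dur=3, Σ=64 | A=compute:t8 B=idle [compute-only]

step 8: A=load:t8 B=compute:t7 [load-bound]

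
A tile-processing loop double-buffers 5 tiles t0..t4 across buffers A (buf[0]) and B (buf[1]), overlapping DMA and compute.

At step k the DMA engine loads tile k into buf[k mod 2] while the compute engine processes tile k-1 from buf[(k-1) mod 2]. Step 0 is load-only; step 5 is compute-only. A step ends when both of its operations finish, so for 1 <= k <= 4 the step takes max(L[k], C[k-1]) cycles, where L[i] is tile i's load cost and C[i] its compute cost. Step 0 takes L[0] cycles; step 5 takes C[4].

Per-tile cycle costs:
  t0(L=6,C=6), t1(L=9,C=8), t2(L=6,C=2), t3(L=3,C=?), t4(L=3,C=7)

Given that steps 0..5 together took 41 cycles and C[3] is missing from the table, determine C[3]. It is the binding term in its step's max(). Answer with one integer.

step 0 = dur = L[0]=6 = 6
step 1 = dur = max(L[1]=9, C[0]=6) = 9
step 2 = dur = max(L[2]=6, C[1]=8) = 8
step 3 = dur = max(L[3]=3, C[2]=2) = 3
step 4 = dur = max(L[4]=3, C[3]=?) = C[3]  (unknown; binding)
step 5 = dur = C[4]=7 = 7
sum of known step durations = 33
dur[4] = total - known = 41 - 33 = 8
C[3] is the binding max in step 4, so C[3] = dur[4] = 8

C[3] = 8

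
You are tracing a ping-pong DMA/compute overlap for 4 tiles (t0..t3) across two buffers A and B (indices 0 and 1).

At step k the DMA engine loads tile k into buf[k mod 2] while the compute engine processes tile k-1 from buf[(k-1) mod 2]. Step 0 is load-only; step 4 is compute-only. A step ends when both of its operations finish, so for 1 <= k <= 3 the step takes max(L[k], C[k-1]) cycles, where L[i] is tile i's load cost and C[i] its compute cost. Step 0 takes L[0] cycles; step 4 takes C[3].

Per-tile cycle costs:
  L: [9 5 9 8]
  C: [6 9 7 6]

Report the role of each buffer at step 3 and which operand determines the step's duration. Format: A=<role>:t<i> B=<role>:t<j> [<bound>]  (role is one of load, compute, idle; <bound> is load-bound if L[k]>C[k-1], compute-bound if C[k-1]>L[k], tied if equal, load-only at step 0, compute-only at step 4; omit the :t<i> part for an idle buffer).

step 3: A=compute:t2 B=load:t3 [load-bound]

[0] DMA t0→A (9c) ∥ CU idle ⇒ 9c, clock 9
[1] DMA t1→B (5c) ∥ CU A:t0 (6c) ⇒ 6c, clock 15
[2] DMA t2→A (9c) ∥ CU B:t1 (9c) ⇒ 9c, clock 24
[3] DMA t3→B (8c) ∥ CU A:t2 (7c) ⇒ 8c, clock 32
[4] DMA idle ∥ CU B:t3 (6c) ⇒ 6c, clock 38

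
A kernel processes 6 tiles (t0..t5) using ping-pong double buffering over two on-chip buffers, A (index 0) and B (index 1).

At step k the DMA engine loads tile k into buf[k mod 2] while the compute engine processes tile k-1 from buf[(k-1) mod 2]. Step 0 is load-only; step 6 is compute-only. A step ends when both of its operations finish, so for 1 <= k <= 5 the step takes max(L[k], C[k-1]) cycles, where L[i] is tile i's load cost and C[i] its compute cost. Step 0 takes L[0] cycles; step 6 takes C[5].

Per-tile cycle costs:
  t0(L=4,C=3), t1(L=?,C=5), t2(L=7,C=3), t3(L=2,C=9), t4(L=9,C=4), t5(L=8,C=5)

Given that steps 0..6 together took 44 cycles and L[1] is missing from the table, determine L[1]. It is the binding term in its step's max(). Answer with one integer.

L[1] = 8

step 0 = dur = L[0]=4 = 4
step 1 = dur = max(L[1]=?, C[0]=3) = L[1]  (unknown; binding)
step 2 = dur = max(L[2]=7, C[1]=5) = 7
step 3 = dur = max(L[3]=2, C[2]=3) = 3
step 4 = dur = max(L[4]=9, C[3]=9) = 9
step 5 = dur = max(L[5]=8, C[4]=4) = 8
step 6 = dur = C[5]=5 = 5
sum of known step durations = 36
dur[1] = total - known = 44 - 36 = 8
L[1] is the binding max in step 1, so L[1] = dur[1] = 8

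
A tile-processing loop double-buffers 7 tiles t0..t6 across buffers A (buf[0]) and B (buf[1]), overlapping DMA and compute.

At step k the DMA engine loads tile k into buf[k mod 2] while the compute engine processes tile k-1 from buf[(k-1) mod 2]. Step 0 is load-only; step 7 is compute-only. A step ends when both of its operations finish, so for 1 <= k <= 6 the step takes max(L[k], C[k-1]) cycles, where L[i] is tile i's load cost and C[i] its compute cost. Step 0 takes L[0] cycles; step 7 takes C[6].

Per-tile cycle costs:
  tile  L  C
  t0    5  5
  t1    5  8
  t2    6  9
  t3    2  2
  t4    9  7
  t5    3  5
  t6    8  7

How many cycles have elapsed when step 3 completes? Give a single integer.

end_cycle[3] = 27

k=0 load=t0/5c comp=- wait=5 total=5
k=1 load=t1/5c comp=t0/5c wait=5 total=10
k=2 load=t2/6c comp=t1/8c wait=8 total=18
k=3 load=t3/2c comp=t2/9c wait=9 total=27
k=4 load=t4/9c comp=t3/2c wait=9 total=36
k=5 load=t5/3c comp=t4/7c wait=7 total=43
k=6 load=t6/8c comp=t5/5c wait=8 total=51
k=7 load=- comp=t6/7c wait=7 total=58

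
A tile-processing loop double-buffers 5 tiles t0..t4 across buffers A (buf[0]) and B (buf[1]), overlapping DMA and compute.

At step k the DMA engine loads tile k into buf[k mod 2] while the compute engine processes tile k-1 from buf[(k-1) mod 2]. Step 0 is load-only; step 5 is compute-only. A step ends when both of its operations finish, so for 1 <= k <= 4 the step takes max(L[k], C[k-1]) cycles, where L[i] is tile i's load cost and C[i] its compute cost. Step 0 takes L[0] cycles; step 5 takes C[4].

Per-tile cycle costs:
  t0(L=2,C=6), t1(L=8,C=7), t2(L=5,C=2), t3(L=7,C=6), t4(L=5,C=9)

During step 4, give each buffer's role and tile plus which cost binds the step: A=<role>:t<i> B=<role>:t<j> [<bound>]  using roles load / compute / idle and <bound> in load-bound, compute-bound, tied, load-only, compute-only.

[0] DMA t0→A (2c) ∥ CU idle ⇒ 2c, clock 2
[1] DMA t1→B (8c) ∥ CU A:t0 (6c) ⇒ 8c, clock 10
[2] DMA t2→A (5c) ∥ CU B:t1 (7c) ⇒ 7c, clock 17
[3] DMA t3→B (7c) ∥ CU A:t2 (2c) ⇒ 7c, clock 24
[4] DMA t4→A (5c) ∥ CU B:t3 (6c) ⇒ 6c, clock 30
[5] DMA idle ∥ CU A:t4 (9c) ⇒ 9c, clock 39

step 4: A=load:t4 B=compute:t3 [compute-bound]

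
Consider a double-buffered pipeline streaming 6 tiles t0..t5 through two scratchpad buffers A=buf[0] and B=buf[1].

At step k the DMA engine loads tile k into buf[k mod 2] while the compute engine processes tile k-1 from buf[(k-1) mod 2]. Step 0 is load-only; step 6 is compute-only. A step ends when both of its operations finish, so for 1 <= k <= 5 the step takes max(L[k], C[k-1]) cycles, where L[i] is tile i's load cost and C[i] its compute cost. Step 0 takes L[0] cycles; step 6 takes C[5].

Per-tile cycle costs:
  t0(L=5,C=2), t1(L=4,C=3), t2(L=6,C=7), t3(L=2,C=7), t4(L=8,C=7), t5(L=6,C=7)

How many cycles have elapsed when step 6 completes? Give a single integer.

step 0: L[0]=5 → dur=5, Σ=5 | A=load:t0 B=idle [load-only]
step 1: L[1]=4 C[0]=2 → dur=4, Σ=9 | A=compute:t0 B=load:t1 [load-bound]
step 2: L[2]=6 C[1]=3 → dur=6, Σ=15 | A=load:t2 B=compute:t1 [load-bound]
step 3: L[3]=2 C[2]=7 → dur=7, Σ=22 | A=compute:t2 B=load:t3 [compute-bound]
step 4: L[4]=8 C[3]=7 → dur=8, Σ=30 | A=load:t4 B=compute:t3 [load-bound]
step 5: L[5]=6 C[4]=7 → dur=7, Σ=37 | A=compute:t4 B=load:t5 [compute-bound]
step 6: C[5]=7 → dur=7, Σ=44 | A=idle B=compute:t5 [compute-only]

end_cycle[6] = 44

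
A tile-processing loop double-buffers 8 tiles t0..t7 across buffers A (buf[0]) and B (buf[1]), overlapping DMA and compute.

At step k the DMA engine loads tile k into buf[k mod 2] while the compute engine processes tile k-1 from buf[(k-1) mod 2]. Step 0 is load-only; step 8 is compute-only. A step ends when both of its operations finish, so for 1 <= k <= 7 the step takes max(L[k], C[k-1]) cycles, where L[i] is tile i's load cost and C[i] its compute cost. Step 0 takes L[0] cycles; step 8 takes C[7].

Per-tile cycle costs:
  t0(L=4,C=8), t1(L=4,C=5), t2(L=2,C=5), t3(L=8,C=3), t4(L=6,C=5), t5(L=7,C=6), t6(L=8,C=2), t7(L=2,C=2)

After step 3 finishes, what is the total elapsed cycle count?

end_cycle[3] = 25

k=0 load=t0/4c comp=- wait=4 total=4
k=1 load=t1/4c comp=t0/8c wait=8 total=12
k=2 load=t2/2c comp=t1/5c wait=5 total=17
k=3 load=t3/8c comp=t2/5c wait=8 total=25
k=4 load=t4/6c comp=t3/3c wait=6 total=31
k=5 load=t5/7c comp=t4/5c wait=7 total=38
k=6 load=t6/8c comp=t5/6c wait=8 total=46
k=7 load=t7/2c comp=t6/2c wait=2 total=48
k=8 load=- comp=t7/2c wait=2 total=50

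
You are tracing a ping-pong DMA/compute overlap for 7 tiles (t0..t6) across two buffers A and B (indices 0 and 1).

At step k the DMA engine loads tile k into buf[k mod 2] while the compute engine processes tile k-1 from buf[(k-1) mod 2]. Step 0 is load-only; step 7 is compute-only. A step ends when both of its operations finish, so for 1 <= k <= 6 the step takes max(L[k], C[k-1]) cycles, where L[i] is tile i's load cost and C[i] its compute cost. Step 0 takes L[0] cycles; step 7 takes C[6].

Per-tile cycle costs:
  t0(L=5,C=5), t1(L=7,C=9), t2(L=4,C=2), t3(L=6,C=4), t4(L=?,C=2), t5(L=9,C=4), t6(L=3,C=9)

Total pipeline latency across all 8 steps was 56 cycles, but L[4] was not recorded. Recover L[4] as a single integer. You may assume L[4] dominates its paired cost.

step 0: dur = L[0]=5 = 5
step 1: dur = max(L[1]=7, C[0]=5) = 7
step 2: dur = max(L[2]=4, C[1]=9) = 9
step 3: dur = max(L[3]=6, C[2]=2) = 6
step 4: dur = max(L[4]=?, C[3]=4) = L[4]  (unknown; binding)
step 5: dur = max(L[5]=9, C[4]=2) = 9
step 6: dur = max(L[6]=3, C[5]=4) = 4
step 7: dur = C[6]=9 = 9
sum of known step durations = 49
dur[4] = total - known = 56 - 49 = 7
L[4] is the binding max in step 4, so L[4] = dur[4] = 7

L[4] = 7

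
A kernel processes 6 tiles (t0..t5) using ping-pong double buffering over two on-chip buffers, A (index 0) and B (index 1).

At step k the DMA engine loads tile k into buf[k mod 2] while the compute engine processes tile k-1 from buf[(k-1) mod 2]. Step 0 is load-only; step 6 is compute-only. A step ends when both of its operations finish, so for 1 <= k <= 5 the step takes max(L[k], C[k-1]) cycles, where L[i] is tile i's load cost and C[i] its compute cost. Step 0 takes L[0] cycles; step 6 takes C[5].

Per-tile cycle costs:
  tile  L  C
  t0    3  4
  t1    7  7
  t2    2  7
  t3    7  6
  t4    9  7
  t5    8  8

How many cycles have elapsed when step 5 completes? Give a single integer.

[0] DMA t0→A (3c) ∥ CU idle ⇒ 3c, clock 3
[1] DMA t1→B (7c) ∥ CU A:t0 (4c) ⇒ 7c, clock 10
[2] DMA t2→A (2c) ∥ CU B:t1 (7c) ⇒ 7c, clock 17
[3] DMA t3→B (7c) ∥ CU A:t2 (7c) ⇒ 7c, clock 24
[4] DMA t4→A (9c) ∥ CU B:t3 (6c) ⇒ 9c, clock 33
[5] DMA t5→B (8c) ∥ CU A:t4 (7c) ⇒ 8c, clock 41
[6] DMA idle ∥ CU B:t5 (8c) ⇒ 8c, clock 49

end_cycle[5] = 41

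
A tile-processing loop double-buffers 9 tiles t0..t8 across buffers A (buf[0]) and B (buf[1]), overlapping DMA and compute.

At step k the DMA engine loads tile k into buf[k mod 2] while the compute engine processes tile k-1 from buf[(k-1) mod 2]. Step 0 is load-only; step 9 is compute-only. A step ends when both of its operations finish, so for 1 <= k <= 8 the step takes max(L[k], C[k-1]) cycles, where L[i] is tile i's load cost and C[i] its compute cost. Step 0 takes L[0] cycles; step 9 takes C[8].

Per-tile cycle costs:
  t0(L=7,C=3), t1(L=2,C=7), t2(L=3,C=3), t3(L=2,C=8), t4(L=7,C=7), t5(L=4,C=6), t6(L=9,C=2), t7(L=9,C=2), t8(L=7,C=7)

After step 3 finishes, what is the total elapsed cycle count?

end_cycle[3] = 20

k=0 load=t0/7c comp=- wait=7 total=7
k=1 load=t1/2c comp=t0/3c wait=3 total=10
k=2 load=t2/3c comp=t1/7c wait=7 total=17
k=3 load=t3/2c comp=t2/3c wait=3 total=20
k=4 load=t4/7c comp=t3/8c wait=8 total=28
k=5 load=t5/4c comp=t4/7c wait=7 total=35
k=6 load=t6/9c comp=t5/6c wait=9 total=44
k=7 load=t7/9c comp=t6/2c wait=9 total=53
k=8 load=t8/7c comp=t7/2c wait=7 total=60
k=9 load=- comp=t8/7c wait=7 total=67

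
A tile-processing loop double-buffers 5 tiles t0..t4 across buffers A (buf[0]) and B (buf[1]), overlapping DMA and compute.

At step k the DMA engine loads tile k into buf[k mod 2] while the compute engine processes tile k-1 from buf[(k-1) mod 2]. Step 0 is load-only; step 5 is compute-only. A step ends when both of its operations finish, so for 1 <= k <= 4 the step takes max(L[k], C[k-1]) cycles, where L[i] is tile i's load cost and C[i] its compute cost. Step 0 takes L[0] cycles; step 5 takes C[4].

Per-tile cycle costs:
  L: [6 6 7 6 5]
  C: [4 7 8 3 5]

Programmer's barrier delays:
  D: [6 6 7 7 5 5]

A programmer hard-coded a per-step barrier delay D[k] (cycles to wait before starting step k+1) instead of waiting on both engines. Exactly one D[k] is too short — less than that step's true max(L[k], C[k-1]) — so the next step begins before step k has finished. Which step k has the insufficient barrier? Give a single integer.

hazard at step 3

step 0: need L[0]=6 = 6; D[0]=6 ok
step 1: need max(L[1]=6,C[0]=4) = 6; D[1]=6 ok
step 2: need max(L[2]=7,C[1]=7) = 7; D[2]=7 ok
step 3: need max(L[3]=6,C[2]=8) = 8; D[3]=7 SHORT
step 4: need max(L[4]=5,C[3]=3) = 5; D[4]=5 ok
step 5: need C[4]=5 = 5; D[5]=5 ok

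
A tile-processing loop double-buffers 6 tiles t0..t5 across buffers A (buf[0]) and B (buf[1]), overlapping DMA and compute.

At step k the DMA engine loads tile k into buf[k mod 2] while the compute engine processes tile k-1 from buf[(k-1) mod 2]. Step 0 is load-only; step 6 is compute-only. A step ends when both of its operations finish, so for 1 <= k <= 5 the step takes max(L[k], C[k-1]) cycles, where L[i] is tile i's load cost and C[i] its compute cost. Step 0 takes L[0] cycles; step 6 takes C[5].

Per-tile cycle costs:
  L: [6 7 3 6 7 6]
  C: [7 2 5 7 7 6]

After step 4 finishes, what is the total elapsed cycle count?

end_cycle[4] = 29

step 0: L[0]=6 → dur=6, Σ=6 | A=load:t0 B=idle [load-only]
step 1: L[1]=7 C[0]=7 → dur=7, Σ=13 | A=compute:t0 B=load:t1 [tied]
step 2: L[2]=3 C[1]=2 → dur=3, Σ=16 | A=load:t2 B=compute:t1 [load-bound]
step 3: L[3]=6 C[2]=5 → dur=6, Σ=22 | A=compute:t2 B=load:t3 [load-bound]
step 4: L[4]=7 C[3]=7 → dur=7, Σ=29 | A=load:t4 B=compute:t3 [tied]
step 5: L[5]=6 C[4]=7 → dur=7, Σ=36 | A=compute:t4 B=load:t5 [compute-bound]
step 6: C[5]=6 → dur=6, Σ=42 | A=idle B=compute:t5 [compute-only]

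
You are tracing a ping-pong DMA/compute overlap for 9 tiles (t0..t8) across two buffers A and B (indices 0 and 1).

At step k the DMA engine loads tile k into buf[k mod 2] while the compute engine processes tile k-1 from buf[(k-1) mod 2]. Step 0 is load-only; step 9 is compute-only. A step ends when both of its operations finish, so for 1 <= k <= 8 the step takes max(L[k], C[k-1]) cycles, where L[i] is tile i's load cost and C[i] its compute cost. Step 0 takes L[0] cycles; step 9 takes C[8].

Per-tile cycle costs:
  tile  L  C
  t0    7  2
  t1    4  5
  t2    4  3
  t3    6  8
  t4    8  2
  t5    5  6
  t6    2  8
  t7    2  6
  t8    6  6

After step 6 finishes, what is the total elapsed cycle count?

k=0 load=t0/7c comp=- wait=7 total=7
k=1 load=t1/4c comp=t0/2c wait=4 total=11
k=2 load=t2/4c comp=t1/5c wait=5 total=16
k=3 load=t3/6c comp=t2/3c wait=6 total=22
k=4 load=t4/8c comp=t3/8c wait=8 total=30
k=5 load=t5/5c comp=t4/2c wait=5 total=35
k=6 load=t6/2c comp=t5/6c wait=6 total=41
k=7 load=t7/2c comp=t6/8c wait=8 total=49
k=8 load=t8/6c comp=t7/6c wait=6 total=55
k=9 load=- comp=t8/6c wait=6 total=61

end_cycle[6] = 41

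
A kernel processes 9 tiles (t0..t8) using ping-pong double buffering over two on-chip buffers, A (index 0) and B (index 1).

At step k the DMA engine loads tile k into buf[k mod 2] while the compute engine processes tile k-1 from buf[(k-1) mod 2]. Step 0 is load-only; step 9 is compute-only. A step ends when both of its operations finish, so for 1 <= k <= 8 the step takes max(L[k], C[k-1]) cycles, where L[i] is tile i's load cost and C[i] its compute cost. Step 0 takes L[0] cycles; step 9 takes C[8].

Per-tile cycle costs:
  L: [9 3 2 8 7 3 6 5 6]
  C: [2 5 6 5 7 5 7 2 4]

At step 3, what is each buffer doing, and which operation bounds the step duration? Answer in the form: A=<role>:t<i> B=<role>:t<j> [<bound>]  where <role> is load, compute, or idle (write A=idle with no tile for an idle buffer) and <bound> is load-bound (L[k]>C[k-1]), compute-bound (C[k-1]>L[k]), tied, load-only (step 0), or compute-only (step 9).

step 3: A=compute:t2 B=load:t3 [load-bound]

  0. 9=9c; end=9; A:t0 B:-
  1. max(3,2)=3c; end=12; A:t0 B:t1
  2. max(2,5)=5c; end=17; A:t2 B:t1
  3. max(8,6)=8c; end=25; A:t2 B:t3
  4. max(7,5)=7c; end=32; A:t4 B:t3
  5. max(3,7)=7c; end=39; A:t4 B:t5
  6. max(6,5)=6c; end=45; A:t6 B:t5
  7. max(5,7)=7c; end=52; A:t6 B:t7
  8. max(6,2)=6c; end=58; A:t8 B:t7
  9. 4=4c; end=62; A:t8 B:t7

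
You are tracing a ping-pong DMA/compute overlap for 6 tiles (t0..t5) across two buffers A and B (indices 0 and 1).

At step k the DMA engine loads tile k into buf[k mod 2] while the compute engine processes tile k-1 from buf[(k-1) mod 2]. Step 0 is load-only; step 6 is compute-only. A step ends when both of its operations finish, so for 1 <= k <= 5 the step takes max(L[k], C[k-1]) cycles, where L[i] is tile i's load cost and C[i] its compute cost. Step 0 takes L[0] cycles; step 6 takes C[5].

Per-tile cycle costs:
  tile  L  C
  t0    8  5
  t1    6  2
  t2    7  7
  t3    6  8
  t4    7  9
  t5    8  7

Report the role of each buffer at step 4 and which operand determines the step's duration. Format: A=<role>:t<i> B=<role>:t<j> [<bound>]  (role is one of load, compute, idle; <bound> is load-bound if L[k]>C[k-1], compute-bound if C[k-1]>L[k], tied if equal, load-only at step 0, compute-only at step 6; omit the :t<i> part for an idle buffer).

step 4: A=load:t4 B=compute:t3 [compute-bound]

k=0 load=t0/8c comp=- wait=8 total=8
k=1 load=t1/6c comp=t0/5c wait=6 total=14
k=2 load=t2/7c comp=t1/2c wait=7 total=21
k=3 load=t3/6c comp=t2/7c wait=7 total=28
k=4 load=t4/7c comp=t3/8c wait=8 total=36
k=5 load=t5/8c comp=t4/9c wait=9 total=45
k=6 load=- comp=t5/7c wait=7 total=52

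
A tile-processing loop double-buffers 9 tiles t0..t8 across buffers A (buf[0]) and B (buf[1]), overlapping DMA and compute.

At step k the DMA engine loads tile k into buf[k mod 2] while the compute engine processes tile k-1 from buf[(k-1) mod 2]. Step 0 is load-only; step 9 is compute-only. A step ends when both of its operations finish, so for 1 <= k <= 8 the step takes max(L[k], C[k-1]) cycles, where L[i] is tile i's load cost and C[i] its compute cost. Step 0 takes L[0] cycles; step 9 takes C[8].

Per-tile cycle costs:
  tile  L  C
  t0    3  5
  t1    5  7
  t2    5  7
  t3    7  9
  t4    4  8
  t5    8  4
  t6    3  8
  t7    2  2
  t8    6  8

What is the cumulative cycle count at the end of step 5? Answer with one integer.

k=0 load=t0/3c comp=- wait=3 total=3
k=1 load=t1/5c comp=t0/5c wait=5 total=8
k=2 load=t2/5c comp=t1/7c wait=7 total=15
k=3 load=t3/7c comp=t2/7c wait=7 total=22
k=4 load=t4/4c comp=t3/9c wait=9 total=31
k=5 load=t5/8c comp=t4/8c wait=8 total=39
k=6 load=t6/3c comp=t5/4c wait=4 total=43
k=7 load=t7/2c comp=t6/8c wait=8 total=51
k=8 load=t8/6c comp=t7/2c wait=6 total=57
k=9 load=- comp=t8/8c wait=8 total=65

end_cycle[5] = 39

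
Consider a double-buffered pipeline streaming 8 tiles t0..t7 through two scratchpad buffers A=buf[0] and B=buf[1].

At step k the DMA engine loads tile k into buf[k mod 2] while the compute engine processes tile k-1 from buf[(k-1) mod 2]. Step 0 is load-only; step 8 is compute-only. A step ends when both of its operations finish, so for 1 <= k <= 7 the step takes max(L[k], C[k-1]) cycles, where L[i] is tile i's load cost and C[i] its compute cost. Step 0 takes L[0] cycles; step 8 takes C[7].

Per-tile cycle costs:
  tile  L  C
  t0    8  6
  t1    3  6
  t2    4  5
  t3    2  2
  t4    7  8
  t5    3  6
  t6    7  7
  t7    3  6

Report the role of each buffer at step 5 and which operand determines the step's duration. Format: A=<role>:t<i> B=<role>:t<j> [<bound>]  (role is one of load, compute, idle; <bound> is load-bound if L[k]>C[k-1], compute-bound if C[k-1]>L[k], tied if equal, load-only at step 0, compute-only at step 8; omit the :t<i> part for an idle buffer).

step 0: L[0]=8 → dur=8, Σ=8 | A=load:t0 B=idle [load-only]
step 1: L[1]=3 C[0]=6 → dur=6, Σ=14 | A=compute:t0 B=load:t1 [compute-bound]
step 2: L[2]=4 C[1]=6 → dur=6, Σ=20 | A=load:t2 B=compute:t1 [compute-bound]
step 3: L[3]=2 C[2]=5 → dur=5, Σ=25 | A=compute:t2 B=load:t3 [compute-bound]
step 4: L[4]=7 C[3]=2 → dur=7, Σ=32 | A=load:t4 B=compute:t3 [load-bound]
step 5: L[5]=3 C[4]=8 → dur=8, Σ=40 | A=compute:t4 B=load:t5 [compute-bound]
step 6: L[6]=7 C[5]=6 → dur=7, Σ=47 | A=load:t6 B=compute:t5 [load-bound]
step 7: L[7]=3 C[6]=7 → dur=7, Σ=54 | A=compute:t6 B=load:t7 [compute-bound]
step 8: C[7]=6 → dur=6, Σ=60 | A=idle B=compute:t7 [compute-only]

step 5: A=compute:t4 B=load:t5 [compute-bound]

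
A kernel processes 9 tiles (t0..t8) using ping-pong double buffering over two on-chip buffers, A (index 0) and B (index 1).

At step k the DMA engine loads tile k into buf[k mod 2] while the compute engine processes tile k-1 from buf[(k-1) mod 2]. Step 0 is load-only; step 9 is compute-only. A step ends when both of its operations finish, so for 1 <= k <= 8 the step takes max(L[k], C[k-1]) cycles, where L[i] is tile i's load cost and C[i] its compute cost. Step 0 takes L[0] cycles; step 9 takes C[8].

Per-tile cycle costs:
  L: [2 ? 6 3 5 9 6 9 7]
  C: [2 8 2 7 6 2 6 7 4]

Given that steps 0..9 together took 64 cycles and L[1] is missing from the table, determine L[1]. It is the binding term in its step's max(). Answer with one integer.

L[1] = 9

step 0: dur = L[0]=2 = 2
step 1: dur = max(L[1]=?, C[0]=2) = L[1]  (unknown; binding)
step 2: dur = max(L[2]=6, C[1]=8) = 8
step 3: dur = max(L[3]=3, C[2]=2) = 3
step 4: dur = max(L[4]=5, C[3]=7) = 7
step 5: dur = max(L[5]=9, C[4]=6) = 9
step 6: dur = max(L[6]=6, C[5]=2) = 6
step 7: dur = max(L[7]=9, C[6]=6) = 9
step 8: dur = max(L[8]=7, C[7]=7) = 7
step 9: dur = C[8]=4 = 4
sum of known step durations = 55
dur[1] = total - known = 64 - 55 = 9
L[1] is the binding max in step 1, so L[1] = dur[1] = 9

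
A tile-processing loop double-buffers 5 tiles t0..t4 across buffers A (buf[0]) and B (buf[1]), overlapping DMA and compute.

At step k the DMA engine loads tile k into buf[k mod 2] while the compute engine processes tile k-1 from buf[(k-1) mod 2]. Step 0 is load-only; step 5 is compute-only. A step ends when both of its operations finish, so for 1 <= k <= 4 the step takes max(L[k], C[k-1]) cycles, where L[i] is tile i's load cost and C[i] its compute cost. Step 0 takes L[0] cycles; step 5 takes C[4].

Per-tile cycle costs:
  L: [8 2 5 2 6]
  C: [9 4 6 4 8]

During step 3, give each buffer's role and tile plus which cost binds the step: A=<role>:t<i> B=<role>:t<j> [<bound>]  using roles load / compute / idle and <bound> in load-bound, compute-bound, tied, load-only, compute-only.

step 0: L[0]=8 → dur=8, Σ=8 | A=load:t0 B=idle [load-only]
step 1: L[1]=2 C[0]=9 → dur=9, Σ=17 | A=compute:t0 B=load:t1 [compute-bound]
step 2: L[2]=5 C[1]=4 → dur=5, Σ=22 | A=load:t2 B=compute:t1 [load-bound]
step 3: L[3]=2 C[2]=6 → dur=6, Σ=28 | A=compute:t2 B=load:t3 [compute-bound]
step 4: L[4]=6 C[3]=4 → dur=6, Σ=34 | A=load:t4 B=compute:t3 [load-bound]
step 5: C[4]=8 → dur=8, Σ=42 | A=compute:t4 B=idle [compute-only]

step 3: A=compute:t2 B=load:t3 [compute-bound]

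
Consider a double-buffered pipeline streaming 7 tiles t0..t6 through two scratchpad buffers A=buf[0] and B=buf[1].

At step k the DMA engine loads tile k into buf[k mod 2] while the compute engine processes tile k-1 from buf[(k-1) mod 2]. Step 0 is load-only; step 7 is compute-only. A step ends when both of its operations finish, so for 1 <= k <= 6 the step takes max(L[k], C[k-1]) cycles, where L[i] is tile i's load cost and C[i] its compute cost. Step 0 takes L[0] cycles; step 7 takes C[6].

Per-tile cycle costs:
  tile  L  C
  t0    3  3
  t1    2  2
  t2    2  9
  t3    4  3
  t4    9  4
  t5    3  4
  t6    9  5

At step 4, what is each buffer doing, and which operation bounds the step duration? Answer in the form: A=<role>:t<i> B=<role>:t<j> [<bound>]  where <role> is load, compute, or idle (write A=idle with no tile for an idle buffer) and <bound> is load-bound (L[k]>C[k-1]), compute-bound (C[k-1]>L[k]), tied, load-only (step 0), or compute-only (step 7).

k=0 load=t0/3c comp=- wait=3 total=3
k=1 load=t1/2c comp=t0/3c wait=3 total=6
k=2 load=t2/2c comp=t1/2c wait=2 total=8
k=3 load=t3/4c comp=t2/9c wait=9 total=17
k=4 load=t4/9c comp=t3/3c wait=9 total=26
k=5 load=t5/3c comp=t4/4c wait=4 total=30
k=6 load=t6/9c comp=t5/4c wait=9 total=39
k=7 load=- comp=t6/5c wait=5 total=44

step 4: A=load:t4 B=compute:t3 [load-bound]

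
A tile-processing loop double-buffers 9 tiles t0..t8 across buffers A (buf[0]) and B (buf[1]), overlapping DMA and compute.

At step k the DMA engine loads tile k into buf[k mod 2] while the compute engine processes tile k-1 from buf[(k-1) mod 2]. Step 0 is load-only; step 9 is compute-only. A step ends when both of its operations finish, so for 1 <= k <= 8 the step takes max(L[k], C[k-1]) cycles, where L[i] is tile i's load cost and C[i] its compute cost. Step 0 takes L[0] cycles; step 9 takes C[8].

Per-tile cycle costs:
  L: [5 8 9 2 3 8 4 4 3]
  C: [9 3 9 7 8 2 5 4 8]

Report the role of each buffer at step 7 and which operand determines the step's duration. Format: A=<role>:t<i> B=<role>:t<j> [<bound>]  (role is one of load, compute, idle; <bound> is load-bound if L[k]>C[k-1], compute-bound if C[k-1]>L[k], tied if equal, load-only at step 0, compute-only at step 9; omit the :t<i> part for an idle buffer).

step 7: A=compute:t6 B=load:t7 [compute-bound]

k=0 load=t0/5c comp=- wait=5 total=5
k=1 load=t1/8c comp=t0/9c wait=9 total=14
k=2 load=t2/9c comp=t1/3c wait=9 total=23
k=3 load=t3/2c comp=t2/9c wait=9 total=32
k=4 load=t4/3c comp=t3/7c wait=7 total=39
k=5 load=t5/8c comp=t4/8c wait=8 total=47
k=6 load=t6/4c comp=t5/2c wait=4 total=51
k=7 load=t7/4c comp=t6/5c wait=5 total=56
k=8 load=t8/3c comp=t7/4c wait=4 total=60
k=9 load=- comp=t8/8c wait=8 total=68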